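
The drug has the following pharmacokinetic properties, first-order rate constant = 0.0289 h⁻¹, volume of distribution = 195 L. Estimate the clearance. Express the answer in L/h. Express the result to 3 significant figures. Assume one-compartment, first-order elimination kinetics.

CL = k × Vd = 0.0289 × 195 = 5.636 L/h

5.64 L/h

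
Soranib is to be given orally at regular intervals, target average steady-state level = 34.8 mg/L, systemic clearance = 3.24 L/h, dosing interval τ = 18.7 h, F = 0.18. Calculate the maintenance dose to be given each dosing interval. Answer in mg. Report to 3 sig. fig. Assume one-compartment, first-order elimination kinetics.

11700 mg

At steady state, F × (Dose/τ) = Css × CL.
Dose = Css × CL × τ / F = 34.8 × 3.240 × 18.7 / 0.18 = 11710 mg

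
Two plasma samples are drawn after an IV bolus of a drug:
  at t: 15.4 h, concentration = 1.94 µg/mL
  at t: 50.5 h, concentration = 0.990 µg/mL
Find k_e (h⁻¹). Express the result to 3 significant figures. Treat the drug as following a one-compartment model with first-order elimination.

k = ln(C₁/C₂) / (t₂ − t₁) = ln(1.94/0.990) / (50.5 − 15.4)
  = 0.6727 / 35.10 = 0.01917 h⁻¹

0.0192 h⁻¹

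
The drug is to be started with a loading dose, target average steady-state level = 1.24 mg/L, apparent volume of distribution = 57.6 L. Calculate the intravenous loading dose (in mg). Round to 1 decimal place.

71.4 mg

LD = Css × Vd = 1.24 × 57.6 = 71.42 mg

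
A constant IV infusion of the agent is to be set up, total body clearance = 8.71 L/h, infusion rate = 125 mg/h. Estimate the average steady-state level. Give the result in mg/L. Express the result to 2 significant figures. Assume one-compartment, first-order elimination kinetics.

14 mg/L

At steady state Css = R₀ / CL = 125 / 8.710 = 14.35 mg/L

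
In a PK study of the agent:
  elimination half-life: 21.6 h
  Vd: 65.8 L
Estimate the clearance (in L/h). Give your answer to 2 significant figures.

k = ln2 / t½ = 0.693147 / 21.6 = 0.03209 h⁻¹
CL = k × Vd = 0.03209 × 65.8 = 2.112 L/h

2.1 L/h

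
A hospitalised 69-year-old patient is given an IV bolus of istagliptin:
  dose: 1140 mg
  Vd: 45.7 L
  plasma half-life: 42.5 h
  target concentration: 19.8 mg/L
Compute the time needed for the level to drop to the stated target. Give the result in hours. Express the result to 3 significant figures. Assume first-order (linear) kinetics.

C₀ = Dose / Vd = 1140 / 45.7 = 24.95 mg/L
k = ln2 / t½ = 0.693147 / 42.5 = 0.01631 h⁻¹
t = ln(C₀ / C) / k = ln(24.95 / 19.8) / 0.01631
  = ln(1.260) / 0.01631 = 0.2311 / 0.01631 = 14.17 h

14.2 h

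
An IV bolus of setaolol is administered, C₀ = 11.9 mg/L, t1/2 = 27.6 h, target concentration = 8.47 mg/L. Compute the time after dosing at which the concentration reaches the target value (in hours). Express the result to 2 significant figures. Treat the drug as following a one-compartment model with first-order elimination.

14 h

k = ln2 / t½ = 0.693147 / 27.6 = 0.02511 h⁻¹
t = ln(C₀ / C) / k = ln(11.90 / 8.47) / 0.02511
  = ln(1.405) / 0.02511 = 0.3400 / 0.02511 = 13.54 h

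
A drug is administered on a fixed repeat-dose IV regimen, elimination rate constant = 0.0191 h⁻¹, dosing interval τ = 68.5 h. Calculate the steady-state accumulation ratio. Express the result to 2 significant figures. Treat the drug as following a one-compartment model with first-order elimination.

e^(−kτ) = e^(−0.01910 × 68.5) = 0.2703
Accumulation ratio R = 1 / (1 − e^(−kτ)) = 1 / (1 − 0.2703) = 1.370

1.4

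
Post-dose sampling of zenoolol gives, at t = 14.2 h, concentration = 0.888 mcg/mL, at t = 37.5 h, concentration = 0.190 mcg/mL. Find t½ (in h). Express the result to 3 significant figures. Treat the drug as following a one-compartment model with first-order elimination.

10.5 h

k = ln(C₁/C₂) / (t₂ − t₁) = ln(0.888/0.190) / (37.5 − 14.2)
  = 1.542 / 23.30 = 0.06618 h⁻¹
t½ = ln2 / k = 0.693147 / 0.06618 = 10.47 h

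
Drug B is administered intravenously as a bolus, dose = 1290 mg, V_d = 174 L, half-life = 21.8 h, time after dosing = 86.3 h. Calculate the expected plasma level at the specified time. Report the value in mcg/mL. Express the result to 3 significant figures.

0.477 mcg/mL

C₀ = Dose / Vd = 1290 / 174 = 7.414 mg/L
k = ln2 / t½ = 0.693147 / 21.8 = 0.03180 h⁻¹
C = C₀ · e^(−k·t) = 7.414 × e^(−0.03180 × 86.3)
  = 7.414 × 0.06429 = 0.4766 mg/L
(0.4766 mg/L = 0.4766 mcg/mL)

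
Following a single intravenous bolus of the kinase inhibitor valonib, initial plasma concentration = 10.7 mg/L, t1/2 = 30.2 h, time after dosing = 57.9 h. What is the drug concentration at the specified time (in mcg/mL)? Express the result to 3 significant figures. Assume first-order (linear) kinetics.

2.83 mcg/mL

k = ln2 / t½ = 0.693147 / 30.2 = 0.02295 h⁻¹
C = C₀ · e^(−k·t) = 10.70 × e^(−0.02295 × 57.9)
  = 10.70 × 0.2648 = 2.833 mg/L
(2.833 mg/L = 2.833 mcg/mL)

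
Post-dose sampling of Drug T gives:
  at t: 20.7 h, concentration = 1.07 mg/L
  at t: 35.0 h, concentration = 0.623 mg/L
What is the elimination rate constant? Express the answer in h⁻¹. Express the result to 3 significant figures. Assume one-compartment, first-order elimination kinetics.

k = ln(C₁/C₂) / (t₂ − t₁) = ln(1.07/0.623) / (35.0 − 20.7)
  = 0.5409 / 14.30 = 0.03783 h⁻¹

0.0378 h⁻¹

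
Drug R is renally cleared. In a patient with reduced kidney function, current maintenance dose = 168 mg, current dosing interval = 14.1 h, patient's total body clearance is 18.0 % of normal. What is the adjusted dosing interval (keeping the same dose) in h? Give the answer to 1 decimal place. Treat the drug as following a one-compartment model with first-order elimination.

To keep the same average steady-state level, dosing rate must scale with clearance.
CL ratio = 18.0 / 100 = 0.1800
New interval (same dose) = 14.1 / 0.1800 = 78.33 h

78.3 h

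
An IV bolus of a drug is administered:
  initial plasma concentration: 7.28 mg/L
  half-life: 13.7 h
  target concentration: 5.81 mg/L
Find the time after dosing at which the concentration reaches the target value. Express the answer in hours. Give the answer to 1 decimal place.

4.5 h

k = ln2 / t½ = 0.693147 / 13.7 = 0.05059 h⁻¹
t = ln(C₀ / C) / k = ln(7.280 / 5.81) / 0.05059
  = ln(1.253) / 0.05059 = 0.2255 / 0.05059 = 4.457 h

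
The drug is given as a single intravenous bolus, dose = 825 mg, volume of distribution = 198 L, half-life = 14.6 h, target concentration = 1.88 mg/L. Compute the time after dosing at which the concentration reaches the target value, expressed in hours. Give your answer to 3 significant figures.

16.8 h

C₀ = Dose / Vd = 825.0 / 198 = 4.167 mg/L
k = ln2 / t½ = 0.693147 / 14.6 = 0.04748 h⁻¹
t = ln(C₀ / C) / k = ln(4.167 / 1.88) / 0.04748
  = ln(2.216) / 0.04748 = 0.7957 / 0.04748 = 16.76 h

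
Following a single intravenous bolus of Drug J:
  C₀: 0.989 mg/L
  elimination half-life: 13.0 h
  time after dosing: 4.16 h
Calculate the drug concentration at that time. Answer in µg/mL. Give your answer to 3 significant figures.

k = ln2 / t½ = 0.693147 / 13.0 = 0.05332 h⁻¹
C = C₀ · e^(−k·t) = 0.9890 × e^(−0.05332 × 4.16)
  = 0.9890 × 0.8011 = 0.7923 mg/L
(0.7923 mg/L = 0.7923 µg/mL)

0.792 µg/mL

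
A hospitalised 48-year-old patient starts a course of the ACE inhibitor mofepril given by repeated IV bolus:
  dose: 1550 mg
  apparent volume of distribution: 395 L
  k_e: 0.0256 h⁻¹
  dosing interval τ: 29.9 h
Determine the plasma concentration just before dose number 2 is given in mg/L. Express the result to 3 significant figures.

1.83 mg/L

C₀ per dose = Dose / Vd = 1550 / 395 = 3.924 mg/L
Fraction remaining after one interval: r = e^(−kτ) = e^(−0.02560 × 29.9) = 0.4651
Before dose 2, 1 dose has been given (aged 1τ).
C_trough = C₀ × r = 3.924 × 0.4651 = 1.825 mg/L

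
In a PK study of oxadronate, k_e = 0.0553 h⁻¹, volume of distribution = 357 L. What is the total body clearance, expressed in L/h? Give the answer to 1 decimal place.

CL = k × Vd = 0.0553 × 357 = 19.74 L/h

19.7 L/h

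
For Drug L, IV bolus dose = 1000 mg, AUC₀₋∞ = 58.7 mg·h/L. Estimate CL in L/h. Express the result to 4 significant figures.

17.04 L/h

CL = Dose / AUC = 1000 / 58.7 = 17.04 L/h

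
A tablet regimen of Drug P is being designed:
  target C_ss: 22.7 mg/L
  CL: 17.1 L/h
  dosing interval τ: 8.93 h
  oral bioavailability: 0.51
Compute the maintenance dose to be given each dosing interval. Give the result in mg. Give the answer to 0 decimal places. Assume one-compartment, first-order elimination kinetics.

6797 mg

At steady state, F × (Dose/τ) = Css × CL.
Dose = Css × CL × τ / F = 22.7 × 17.10 × 8.93 / 0.51 = 6797 mg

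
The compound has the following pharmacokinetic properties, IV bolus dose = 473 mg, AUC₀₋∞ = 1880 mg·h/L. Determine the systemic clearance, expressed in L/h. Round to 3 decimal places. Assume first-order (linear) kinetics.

CL = Dose / AUC = 473 / 1880 = 0.2516 L/h

0.252 L/h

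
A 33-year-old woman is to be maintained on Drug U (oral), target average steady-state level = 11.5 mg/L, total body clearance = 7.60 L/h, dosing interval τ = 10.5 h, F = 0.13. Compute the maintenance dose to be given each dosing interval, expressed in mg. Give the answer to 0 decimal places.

7059 mg

At steady state, F × (Dose/τ) = Css × CL.
Dose = Css × CL × τ / F = 11.5 × 7.600 × 10.5 / 0.13 = 7059 mg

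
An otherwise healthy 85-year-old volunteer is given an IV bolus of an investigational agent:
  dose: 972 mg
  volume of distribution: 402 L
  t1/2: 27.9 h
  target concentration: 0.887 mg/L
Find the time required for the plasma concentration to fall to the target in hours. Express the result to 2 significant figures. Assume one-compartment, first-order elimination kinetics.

C₀ = Dose / Vd = 972.0 / 402 = 2.418 mg/L
k = ln2 / t½ = 0.693147 / 27.9 = 0.02484 h⁻¹
t = ln(C₀ / C) / k = ln(2.418 / 0.887) / 0.02484
  = ln(2.726) / 0.02484 = 1.003 / 0.02484 = 40.38 h

40 h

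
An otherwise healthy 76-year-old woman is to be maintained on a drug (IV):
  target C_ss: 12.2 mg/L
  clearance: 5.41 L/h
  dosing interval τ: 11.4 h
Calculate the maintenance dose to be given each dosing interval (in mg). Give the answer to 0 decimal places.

752 mg

At steady state, Dose/τ = Css × CL.
Dose = Css × CL × τ = 12.2 × 5.410 × 11.4 = 752.4 mg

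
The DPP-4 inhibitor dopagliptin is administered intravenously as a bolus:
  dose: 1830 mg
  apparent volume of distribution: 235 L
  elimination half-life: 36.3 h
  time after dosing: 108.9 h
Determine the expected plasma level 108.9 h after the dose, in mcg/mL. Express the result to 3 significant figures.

0.973 mcg/mL

C₀ = Dose / Vd = 1830 / 235 = 7.787 mg/L
k = ln2 / t½ = 0.693147 / 36.3 = 0.01909 h⁻¹
t / t½ = 108.9 / 36.3 = 3 half-lives
C = C₀ × (1/2)^3 = 7.787 × 0.1250 = 0.9734 mg/L
(0.9734 mg/L = 0.9734 mcg/mL)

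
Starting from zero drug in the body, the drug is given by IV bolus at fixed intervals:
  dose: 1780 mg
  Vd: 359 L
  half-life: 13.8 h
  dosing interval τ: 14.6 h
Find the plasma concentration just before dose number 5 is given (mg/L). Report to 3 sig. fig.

C₀ per dose = Dose / Vd = 1780 / 359 = 4.958 mg/L
k = ln2 / t½ = 0.693147 / 13.8 = 0.05023 h⁻¹
Fraction remaining after one interval: r = e^(−kτ) = e^(−0.05023 × 14.6) = 0.4803
Before dose 5, 4 doses have been given (aged 1τ, 2τ, 3τ, 4τ).
C_trough = C₀ × (r + r² + … + r^4) = C₀ × r(1−r^4)/(1−r)
        = 4.958 × 0.4803 × (1 − 0.05322) / (1 − 0.4803) = 4.338 mg/L

4.34 mg/L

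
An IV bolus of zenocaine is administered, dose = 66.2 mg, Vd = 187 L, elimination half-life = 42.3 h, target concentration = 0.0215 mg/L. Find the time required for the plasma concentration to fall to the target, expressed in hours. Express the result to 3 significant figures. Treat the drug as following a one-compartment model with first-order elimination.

C₀ = Dose / Vd = 66.20 / 187 = 0.3540 mg/L
k = ln2 / t½ = 0.693147 / 42.3 = 0.01639 h⁻¹
t = ln(C₀ / C) / k = ln(0.3540 / 0.0215) / 0.01639
  = ln(16.47) / 0.01639 = 2.802 / 0.01639 = 171.0 h

171 h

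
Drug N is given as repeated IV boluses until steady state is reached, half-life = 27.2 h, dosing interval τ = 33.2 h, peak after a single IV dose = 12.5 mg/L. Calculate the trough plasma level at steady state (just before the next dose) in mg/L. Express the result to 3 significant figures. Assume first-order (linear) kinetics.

k = ln2 / t½ = 0.693147 / 27.2 = 0.02548 h⁻¹
e^(−kτ) = e^(−0.02548 × 33.2) = 0.4292
Accumulation ratio R = 1 / (1 − e^(−kτ)) = 1 / (1 − 0.4292) = 1.752
Steady-state trough = C₀ × R × e^(−kτ) = 12.5 × 1.752 × 0.4292 = 9.399 mg/L

9.40 mg/L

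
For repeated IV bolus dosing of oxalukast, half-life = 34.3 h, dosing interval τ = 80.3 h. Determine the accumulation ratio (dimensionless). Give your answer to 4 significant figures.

k = ln2 / t½ = 0.693147 / 34.3 = 0.02021 h⁻¹
e^(−kτ) = e^(−0.02021 × 80.3) = 0.1973
Accumulation ratio R = 1 / (1 − e^(−kτ)) = 1 / (1 − 0.1973) = 1.246

1.246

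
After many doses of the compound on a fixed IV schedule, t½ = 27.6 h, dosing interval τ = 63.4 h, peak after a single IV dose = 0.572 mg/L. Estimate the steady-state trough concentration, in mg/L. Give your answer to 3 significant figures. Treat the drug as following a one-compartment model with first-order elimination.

0.146 mg/L

k = ln2 / t½ = 0.693147 / 27.6 = 0.02511 h⁻¹
e^(−kτ) = e^(−0.02511 × 63.4) = 0.2035
Accumulation ratio R = 1 / (1 − e^(−kτ)) = 1 / (1 − 0.2035) = 1.255
Steady-state trough = C₀ × R × e^(−kτ) = 0.572 × 1.255 × 0.2035 = 0.1461 mg/L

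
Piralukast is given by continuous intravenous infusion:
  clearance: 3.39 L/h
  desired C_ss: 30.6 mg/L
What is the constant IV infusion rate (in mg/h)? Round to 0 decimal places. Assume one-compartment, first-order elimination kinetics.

At steady state, infusion rate R₀ = Css × CL = 30.6 × 3.390 = 103.7 mg/h

104 mg/h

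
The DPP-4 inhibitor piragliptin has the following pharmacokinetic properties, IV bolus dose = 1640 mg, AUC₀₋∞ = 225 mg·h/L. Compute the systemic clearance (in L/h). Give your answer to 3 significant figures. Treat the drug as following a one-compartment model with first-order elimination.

7.29 L/h

CL = Dose / AUC = 1640 / 225 = 7.289 L/h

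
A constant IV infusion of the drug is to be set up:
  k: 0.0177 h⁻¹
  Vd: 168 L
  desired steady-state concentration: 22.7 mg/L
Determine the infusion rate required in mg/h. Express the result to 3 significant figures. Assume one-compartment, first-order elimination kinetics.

CL = k × Vd = 0.01770 × 168 = 2.974 L/h
At steady state, infusion rate R₀ = Css × CL = 22.7 × 2.974 = 67.51 mg/h

67.5 mg/h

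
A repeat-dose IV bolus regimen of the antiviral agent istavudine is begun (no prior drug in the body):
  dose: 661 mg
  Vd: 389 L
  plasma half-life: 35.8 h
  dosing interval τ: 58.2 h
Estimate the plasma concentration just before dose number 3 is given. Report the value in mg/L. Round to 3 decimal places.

0.729 mg/L

C₀ per dose = Dose / Vd = 661 / 389 = 1.699 mg/L
k = ln2 / t½ = 0.693147 / 35.8 = 0.01936 h⁻¹
Fraction remaining after one interval: r = e^(−kτ) = e^(−0.01936 × 58.2) = 0.3241
Before dose 3, 2 doses have been given (aged 1τ, 2τ).
C_trough = C₀ × (r + r²) = 1.699 × (0.3241 + 0.1050) = 0.7290 mg/L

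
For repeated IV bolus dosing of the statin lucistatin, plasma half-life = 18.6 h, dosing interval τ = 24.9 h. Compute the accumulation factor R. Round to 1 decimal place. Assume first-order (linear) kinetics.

1.7

k = ln2 / t½ = 0.693147 / 18.6 = 0.03727 h⁻¹
e^(−kτ) = e^(−0.03727 × 24.9) = 0.3953
Accumulation ratio R = 1 / (1 − e^(−kτ)) = 1 / (1 − 0.3953) = 1.654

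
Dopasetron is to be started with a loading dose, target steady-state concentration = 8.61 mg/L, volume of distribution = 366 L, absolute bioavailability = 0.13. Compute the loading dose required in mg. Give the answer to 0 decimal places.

LD = Css × Vd / F = 8.61 × 366 / 0.13 = 24240 mg

24240 mg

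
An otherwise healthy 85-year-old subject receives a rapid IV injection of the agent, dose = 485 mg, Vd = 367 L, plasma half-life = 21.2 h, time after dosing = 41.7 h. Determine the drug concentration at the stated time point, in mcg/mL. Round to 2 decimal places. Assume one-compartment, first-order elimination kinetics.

0.34 mcg/mL

C₀ = Dose / Vd = 485.0 / 367 = 1.322 mg/L
k = ln2 / t½ = 0.693147 / 21.2 = 0.03270 h⁻¹
C = C₀ · e^(−k·t) = 1.322 × e^(−0.03270 × 41.7)
  = 1.322 × 0.2557 = 0.3380 mg/L
(0.3380 mg/L = 0.3380 mcg/mL)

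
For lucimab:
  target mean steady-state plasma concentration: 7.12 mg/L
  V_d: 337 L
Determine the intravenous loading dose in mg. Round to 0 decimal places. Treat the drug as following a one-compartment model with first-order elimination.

LD = Css × Vd = 7.12 × 337 = 2399 mg

2399 mg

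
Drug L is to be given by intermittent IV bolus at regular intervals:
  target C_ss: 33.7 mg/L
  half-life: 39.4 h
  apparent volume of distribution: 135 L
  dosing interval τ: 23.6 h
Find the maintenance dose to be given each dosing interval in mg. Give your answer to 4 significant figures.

1889 mg

k = ln2 / t½ = 0.693147 / 39.4 = 0.01759 h⁻¹
CL = k × Vd = 0.01759 × 135 = 2.375 L/h
At steady state, Dose/τ = Css × CL.
Dose = Css × CL × τ = 33.7 × 2.375 × 23.6 = 1889 mg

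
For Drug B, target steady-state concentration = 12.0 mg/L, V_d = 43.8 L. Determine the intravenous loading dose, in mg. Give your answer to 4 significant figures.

525.6 mg

LD = Css × Vd = 12.0 × 43.8 = 525.6 mg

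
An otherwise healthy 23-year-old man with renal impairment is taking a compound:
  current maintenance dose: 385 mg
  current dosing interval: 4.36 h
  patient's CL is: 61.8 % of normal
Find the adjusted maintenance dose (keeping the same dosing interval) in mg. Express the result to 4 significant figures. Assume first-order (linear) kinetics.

To keep the same average steady-state level, dosing rate must scale with clearance.
CL ratio = 61.8 / 100 = 0.6180
New dose (same interval) = 385 × 0.6180 = 237.9 mg

237.9 mg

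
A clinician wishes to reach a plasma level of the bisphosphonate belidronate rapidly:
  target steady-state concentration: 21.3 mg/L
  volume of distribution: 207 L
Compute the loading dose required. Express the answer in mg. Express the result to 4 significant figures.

4409 mg

LD = Css × Vd = 21.3 × 207 = 4409 mg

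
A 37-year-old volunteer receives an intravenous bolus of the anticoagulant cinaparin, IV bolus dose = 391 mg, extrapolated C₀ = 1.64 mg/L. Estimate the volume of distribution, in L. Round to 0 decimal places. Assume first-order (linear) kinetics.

238 L

Vd = Dose / C₀ = 391.0 / 1.64 = 238.4 L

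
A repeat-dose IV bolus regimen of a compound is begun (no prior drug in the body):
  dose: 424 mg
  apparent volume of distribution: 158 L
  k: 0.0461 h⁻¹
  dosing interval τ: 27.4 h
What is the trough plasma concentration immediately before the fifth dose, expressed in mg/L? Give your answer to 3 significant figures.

1.05 mg/L

C₀ per dose = Dose / Vd = 424 / 158 = 2.684 mg/L
Fraction remaining after one interval: r = e^(−kτ) = e^(−0.04610 × 27.4) = 0.2828
Before dose 5, 4 doses have been given (aged 1τ, 2τ, 3τ, 4τ).
C_trough = C₀ × (r + r² + … + r^4) = C₀ × r(1−r^4)/(1−r)
        = 2.684 × 0.2828 × (1 − 0.006396) / (1 − 0.2828) = 1.052 mg/L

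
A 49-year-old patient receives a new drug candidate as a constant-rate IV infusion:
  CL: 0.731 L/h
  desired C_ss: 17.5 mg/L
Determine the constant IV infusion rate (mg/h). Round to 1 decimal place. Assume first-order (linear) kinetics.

12.8 mg/h

At steady state, infusion rate R₀ = Css × CL = 17.5 × 0.7310 = 12.79 mg/h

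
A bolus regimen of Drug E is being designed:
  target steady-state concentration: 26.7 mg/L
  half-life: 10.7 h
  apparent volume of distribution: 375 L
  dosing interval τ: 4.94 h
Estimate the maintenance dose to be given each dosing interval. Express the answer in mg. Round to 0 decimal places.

3204 mg

k = ln2 / t½ = 0.693147 / 10.7 = 0.06478 h⁻¹
CL = k × Vd = 0.06478 × 375 = 24.29 L/h
At steady state, Dose/τ = Css × CL.
Dose = Css × CL × τ = 26.7 × 24.29 × 4.94 = 3204 mg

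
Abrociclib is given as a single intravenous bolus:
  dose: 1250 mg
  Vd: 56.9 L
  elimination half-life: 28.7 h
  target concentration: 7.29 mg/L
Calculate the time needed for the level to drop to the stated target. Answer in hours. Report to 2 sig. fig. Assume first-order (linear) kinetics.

C₀ = Dose / Vd = 1250 / 56.9 = 21.97 mg/L
k = ln2 / t½ = 0.693147 / 28.7 = 0.02415 h⁻¹
t = ln(C₀ / C) / k = ln(21.97 / 7.29) / 0.02415
  = ln(3.014) / 0.02415 = 1.103 / 0.02415 = 45.67 h

46 h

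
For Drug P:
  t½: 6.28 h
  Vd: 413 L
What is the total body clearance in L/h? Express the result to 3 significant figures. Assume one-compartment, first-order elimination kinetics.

k = ln2 / t½ = 0.693147 / 6.28 = 0.1104 h⁻¹
CL = k × Vd = 0.1104 × 413 = 45.60 L/h

45.6 L/h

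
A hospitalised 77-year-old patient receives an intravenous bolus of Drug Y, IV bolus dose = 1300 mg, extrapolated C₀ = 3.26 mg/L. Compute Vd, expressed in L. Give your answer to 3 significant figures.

Vd = Dose / C₀ = 1300 / 3.26 = 398.8 L

399 L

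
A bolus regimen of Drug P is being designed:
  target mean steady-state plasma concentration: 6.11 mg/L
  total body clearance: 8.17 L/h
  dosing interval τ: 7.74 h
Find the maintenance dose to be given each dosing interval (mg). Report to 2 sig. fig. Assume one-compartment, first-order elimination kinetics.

390 mg

At steady state, Dose/τ = Css × CL.
Dose = Css × CL × τ = 6.11 × 8.170 × 7.74 = 386.4 mg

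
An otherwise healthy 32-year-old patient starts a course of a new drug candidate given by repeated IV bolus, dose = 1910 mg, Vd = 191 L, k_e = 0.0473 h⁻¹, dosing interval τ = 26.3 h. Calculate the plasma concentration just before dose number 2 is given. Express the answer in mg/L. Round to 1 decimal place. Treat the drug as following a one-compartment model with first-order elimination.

C₀ per dose = Dose / Vd = 1910 / 191 = 10.00 mg/L
Fraction remaining after one interval: r = e^(−kτ) = e^(−0.04730 × 26.3) = 0.2882
Before dose 2, 1 dose has been given (aged 1τ).
C_trough = C₀ × r = 10.00 × 0.2882 = 2.882 mg/L

2.9 mg/L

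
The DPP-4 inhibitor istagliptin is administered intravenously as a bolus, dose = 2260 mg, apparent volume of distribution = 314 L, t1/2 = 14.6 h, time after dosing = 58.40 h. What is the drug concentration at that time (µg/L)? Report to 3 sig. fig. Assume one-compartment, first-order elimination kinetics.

450 µg/L

C₀ = Dose / Vd = 2260 / 314 = 7.197 mg/L
k = ln2 / t½ = 0.693147 / 14.6 = 0.04748 h⁻¹
t / t½ = 58.40 / 14.6 = 4 half-lives
C = C₀ × (1/2)^4 = 7.197 × 0.06250 = 0.4498 mg/L
Convert: 0.4498 mg/L × 1000 = 449.8 µg/L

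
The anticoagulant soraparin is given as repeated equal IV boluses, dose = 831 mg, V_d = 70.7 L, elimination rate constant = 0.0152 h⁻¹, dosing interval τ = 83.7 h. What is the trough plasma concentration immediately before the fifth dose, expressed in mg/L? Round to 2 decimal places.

C₀ per dose = Dose / Vd = 831 / 70.7 = 11.75 mg/L
Fraction remaining after one interval: r = e^(−kτ) = e^(−0.01520 × 83.7) = 0.2802
Before dose 5, 4 doses have been given (aged 1τ, 2τ, 3τ, 4τ).
C_trough = C₀ × (r + r² + … + r^4) = C₀ × r(1−r^4)/(1−r)
        = 11.75 × 0.2802 × (1 − 0.006164) / (1 − 0.2802) = 4.546 mg/L

4.55 mg/L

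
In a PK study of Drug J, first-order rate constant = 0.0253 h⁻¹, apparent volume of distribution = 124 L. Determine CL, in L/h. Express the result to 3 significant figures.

3.14 L/h

CL = k × Vd = 0.0253 × 124 = 3.137 L/h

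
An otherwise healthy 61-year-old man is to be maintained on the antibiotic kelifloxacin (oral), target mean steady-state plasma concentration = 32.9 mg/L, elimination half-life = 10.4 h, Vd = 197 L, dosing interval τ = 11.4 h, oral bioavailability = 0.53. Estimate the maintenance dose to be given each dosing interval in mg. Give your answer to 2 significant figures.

k = ln2 / t½ = 0.693147 / 10.4 = 0.06665 h⁻¹
CL = k × Vd = 0.06665 × 197 = 13.13 L/h
At steady state, F × (Dose/τ) = Css × CL.
Dose = Css × CL × τ / F = 32.9 × 13.13 × 11.4 / 0.53 = 9292 mg

9300 mg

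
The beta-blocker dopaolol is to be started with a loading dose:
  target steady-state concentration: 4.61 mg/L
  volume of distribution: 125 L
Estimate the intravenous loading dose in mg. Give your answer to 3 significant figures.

LD = Css × Vd = 4.61 × 125 = 576.3 mg

576 mg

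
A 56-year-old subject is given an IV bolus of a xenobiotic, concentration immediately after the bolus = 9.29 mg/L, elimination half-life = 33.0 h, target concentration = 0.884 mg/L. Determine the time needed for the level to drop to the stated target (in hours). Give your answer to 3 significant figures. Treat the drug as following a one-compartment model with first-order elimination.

112 h

k = ln2 / t½ = 0.693147 / 33.0 = 0.02100 h⁻¹
t = ln(C₀ / C) / k = ln(9.290 / 0.884) / 0.02100
  = ln(10.51) / 0.02100 = 2.352 / 0.02100 = 112.0 h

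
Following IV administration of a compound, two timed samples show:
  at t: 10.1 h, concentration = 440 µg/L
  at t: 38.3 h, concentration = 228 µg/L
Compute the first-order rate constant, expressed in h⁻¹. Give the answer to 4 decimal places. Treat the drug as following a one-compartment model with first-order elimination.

k = ln(C₁/C₂) / (t₂ − t₁) = ln(440/228) / (38.3 − 10.1)
  = 0.6574 / 28.20 = 0.02331 h⁻¹

0.0233 h⁻¹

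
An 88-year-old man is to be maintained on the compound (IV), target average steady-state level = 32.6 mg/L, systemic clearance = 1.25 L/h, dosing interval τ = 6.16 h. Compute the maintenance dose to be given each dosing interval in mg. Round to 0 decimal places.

At steady state, Dose/τ = Css × CL.
Dose = Css × CL × τ = 32.6 × 1.250 × 6.16 = 251.0 mg

251 mg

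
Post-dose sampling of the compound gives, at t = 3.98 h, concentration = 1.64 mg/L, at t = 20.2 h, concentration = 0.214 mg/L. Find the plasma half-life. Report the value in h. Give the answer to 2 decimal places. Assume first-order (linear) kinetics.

k = ln(C₁/C₂) / (t₂ − t₁) = ln(1.64/0.214) / (20.2 − 3.98)
  = 2.036 / 16.22 = 0.1255 h⁻¹
t½ = ln2 / k = 0.693147 / 0.1255 = 5.523 h

5.52 h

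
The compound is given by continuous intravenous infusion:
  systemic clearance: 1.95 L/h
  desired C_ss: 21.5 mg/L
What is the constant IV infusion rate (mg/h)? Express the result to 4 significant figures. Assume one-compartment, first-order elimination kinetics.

At steady state, infusion rate R₀ = Css × CL = 21.5 × 1.950 = 41.93 mg/h

41.93 mg/h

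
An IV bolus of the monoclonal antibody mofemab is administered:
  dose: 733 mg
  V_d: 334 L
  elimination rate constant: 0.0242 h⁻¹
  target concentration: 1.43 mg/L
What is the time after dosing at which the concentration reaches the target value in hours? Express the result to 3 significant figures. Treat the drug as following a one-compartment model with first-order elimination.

C₀ = Dose / Vd = 733.0 / 334 = 2.195 mg/L
t = ln(C₀ / C) / k = ln(2.195 / 1.43) / 0.02420
  = ln(1.535) / 0.02420 = 0.4285 / 0.02420 = 17.71 h

17.7 h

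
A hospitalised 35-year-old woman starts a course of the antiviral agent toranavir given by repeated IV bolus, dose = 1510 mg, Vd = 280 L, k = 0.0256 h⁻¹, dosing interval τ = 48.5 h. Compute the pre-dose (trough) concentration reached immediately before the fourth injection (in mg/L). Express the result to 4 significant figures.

2.138 mg/L

C₀ per dose = Dose / Vd = 1510 / 280 = 5.393 mg/L
Fraction remaining after one interval: r = e^(−kτ) = e^(−0.02560 × 48.5) = 0.2889
Before dose 4, 3 doses have been given (aged 1τ, 2τ, 3τ).
C_trough = C₀ × (r + r² + … + r^3) = C₀ × r(1−r^3)/(1−r)
        = 5.393 × 0.2889 × (1 − 0.02411) / (1 − 0.2889) = 2.138 mg/L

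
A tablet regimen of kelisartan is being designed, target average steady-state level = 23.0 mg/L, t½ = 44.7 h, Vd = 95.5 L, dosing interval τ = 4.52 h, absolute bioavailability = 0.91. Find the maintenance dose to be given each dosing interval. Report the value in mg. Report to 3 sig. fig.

k = ln2 / t½ = 0.693147 / 44.7 = 0.01551 h⁻¹
CL = k × Vd = 0.01551 × 95.5 = 1.481 L/h
At steady state, F × (Dose/τ) = Css × CL.
Dose = Css × CL × τ / F = 23.0 × 1.481 × 4.52 / 0.91 = 169.2 mg

169 mg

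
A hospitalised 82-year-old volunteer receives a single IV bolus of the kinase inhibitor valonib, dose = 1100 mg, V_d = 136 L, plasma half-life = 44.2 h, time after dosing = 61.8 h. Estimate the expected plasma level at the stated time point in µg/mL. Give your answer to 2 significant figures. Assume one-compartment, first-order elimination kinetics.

C₀ = Dose / Vd = 1100 / 136 = 8.088 mg/L
k = ln2 / t½ = 0.693147 / 44.2 = 0.01568 h⁻¹
C = C₀ · e^(−k·t) = 8.088 × e^(−0.01568 × 61.8)
  = 8.088 × 0.3795 = 3.069 mg/L
(3.069 mg/L = 3.069 µg/mL)

3.1 µg/mL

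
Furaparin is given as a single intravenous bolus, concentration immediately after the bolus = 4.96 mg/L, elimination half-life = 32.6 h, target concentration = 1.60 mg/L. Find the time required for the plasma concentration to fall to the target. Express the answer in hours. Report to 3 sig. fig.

53.2 h

k = ln2 / t½ = 0.693147 / 32.6 = 0.02126 h⁻¹
t = ln(C₀ / C) / k = ln(4.960 / 1.60) / 0.02126
  = ln(3.100) / 0.02126 = 1.131 / 0.02126 = 53.20 h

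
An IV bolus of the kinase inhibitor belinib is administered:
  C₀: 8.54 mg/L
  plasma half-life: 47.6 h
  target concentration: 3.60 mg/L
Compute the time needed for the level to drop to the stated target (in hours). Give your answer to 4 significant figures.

k = ln2 / t½ = 0.693147 / 47.6 = 0.01456 h⁻¹
t = ln(C₀ / C) / k = ln(8.540 / 3.60) / 0.01456
  = ln(2.372) / 0.01456 = 0.8637 / 0.01456 = 59.32 h

59.32 h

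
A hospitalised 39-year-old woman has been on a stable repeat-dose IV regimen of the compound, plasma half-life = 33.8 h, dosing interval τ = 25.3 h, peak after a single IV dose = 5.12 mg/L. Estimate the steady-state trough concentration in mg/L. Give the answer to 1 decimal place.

k = ln2 / t½ = 0.693147 / 33.8 = 0.02051 h⁻¹
e^(−kτ) = e^(−0.02051 × 25.3) = 0.5952
Accumulation ratio R = 1 / (1 − e^(−kτ)) = 1 / (1 − 0.5952) = 2.470
Steady-state trough = C₀ × R × e^(−kτ) = 5.12 × 2.470 × 0.5952 = 7.527 mg/L

7.5 mg/L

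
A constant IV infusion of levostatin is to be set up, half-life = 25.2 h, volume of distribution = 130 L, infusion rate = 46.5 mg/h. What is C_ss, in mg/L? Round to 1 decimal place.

13.0 mg/L

k = ln2 / t½ = 0.693147 / 25.2 = 0.02751 h⁻¹
CL = k × Vd = 0.02751 × 130 = 3.576 L/h
At steady state Css = R₀ / CL = 46.5 / 3.576 = 13.00 mg/L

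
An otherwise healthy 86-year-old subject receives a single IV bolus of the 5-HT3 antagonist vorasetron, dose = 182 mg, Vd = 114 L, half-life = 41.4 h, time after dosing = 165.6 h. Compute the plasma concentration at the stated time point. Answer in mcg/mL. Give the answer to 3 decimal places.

0.100 mcg/mL

C₀ = Dose / Vd = 182.0 / 114 = 1.596 mg/L
k = ln2 / t½ = 0.693147 / 41.4 = 0.01674 h⁻¹
t / t½ = 165.6 / 41.4 = 4 half-lives
C = C₀ × (1/2)^4 = 1.596 × 0.06250 = 0.09975 mg/L
(0.09975 mg/L = 0.09975 mcg/mL)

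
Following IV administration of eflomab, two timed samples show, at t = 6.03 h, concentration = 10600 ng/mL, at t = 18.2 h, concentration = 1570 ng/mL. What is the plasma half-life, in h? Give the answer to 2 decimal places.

k = ln(C₁/C₂) / (t₂ − t₁) = ln(10600/1570) / (18.2 − 6.03)
  = 1.910 / 12.17 = 0.1569 h⁻¹
t½ = ln2 / k = 0.693147 / 0.1569 = 4.418 h

4.42 h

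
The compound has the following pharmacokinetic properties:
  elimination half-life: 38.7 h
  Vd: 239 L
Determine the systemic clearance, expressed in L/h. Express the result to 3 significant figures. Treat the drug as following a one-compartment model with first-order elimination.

4.28 L/h

k = ln2 / t½ = 0.693147 / 38.7 = 0.01791 h⁻¹
CL = k × Vd = 0.01791 × 239 = 4.280 L/h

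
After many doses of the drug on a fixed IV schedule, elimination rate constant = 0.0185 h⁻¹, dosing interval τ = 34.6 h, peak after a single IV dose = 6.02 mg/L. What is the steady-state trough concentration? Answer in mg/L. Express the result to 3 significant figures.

6.71 mg/L

e^(−kτ) = e^(−0.01850 × 34.6) = 0.5272
Accumulation ratio R = 1 / (1 − e^(−kτ)) = 1 / (1 − 0.5272) = 2.115
Steady-state trough = C₀ × R × e^(−kτ) = 6.02 × 2.115 × 0.5272 = 6.712 mg/L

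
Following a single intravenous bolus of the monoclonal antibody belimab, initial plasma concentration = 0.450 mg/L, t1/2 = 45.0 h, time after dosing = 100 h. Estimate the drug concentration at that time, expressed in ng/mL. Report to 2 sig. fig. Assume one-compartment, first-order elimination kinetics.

k = ln2 / t½ = 0.693147 / 45.0 = 0.01540 h⁻¹
C = C₀ · e^(−k·t) = 0.4500 × e^(−0.01540 × 100)
  = 0.4500 × 0.2144 = 0.09648 mg/L
Convert: 0.09648 mg/L × 1000 = 96.48 ng/mL

96 ng/mL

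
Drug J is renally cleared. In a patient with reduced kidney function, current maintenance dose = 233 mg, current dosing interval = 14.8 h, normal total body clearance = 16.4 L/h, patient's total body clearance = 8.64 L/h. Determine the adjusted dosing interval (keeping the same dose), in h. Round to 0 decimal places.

28 h

To keep the same average steady-state level, dosing rate must scale with clearance.
CL ratio = 8.64 / 16.4 = 0.5268
New interval (same dose) = 14.8 / 0.5268 = 28.09 h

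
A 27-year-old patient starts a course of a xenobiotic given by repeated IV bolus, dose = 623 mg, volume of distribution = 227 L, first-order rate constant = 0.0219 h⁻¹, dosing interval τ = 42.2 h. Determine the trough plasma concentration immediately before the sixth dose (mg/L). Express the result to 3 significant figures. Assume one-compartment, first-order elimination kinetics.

C₀ per dose = Dose / Vd = 623 / 227 = 2.744 mg/L
Fraction remaining after one interval: r = e^(−kτ) = e^(−0.02190 × 42.2) = 0.3969
Before dose 6, 5 doses have been given (aged 1τ, 2τ, 3τ, 4τ, 5τ).
C_trough = C₀ × (r + r² + … + r^5) = C₀ × r(1−r^5)/(1−r)
        = 2.744 × 0.3969 × (1 − 0.009849) / (1 − 0.3969) = 1.788 mg/L

1.79 mg/L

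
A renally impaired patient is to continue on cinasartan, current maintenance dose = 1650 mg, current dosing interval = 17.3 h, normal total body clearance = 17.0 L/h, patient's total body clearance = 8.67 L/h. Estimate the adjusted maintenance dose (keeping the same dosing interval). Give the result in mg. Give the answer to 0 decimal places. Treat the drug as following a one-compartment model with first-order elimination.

To keep the same average steady-state level, dosing rate must scale with clearance.
CL ratio = 8.67 / 17.0 = 0.5100
New dose (same interval) = 1650 × 0.5100 = 841.5 mg

842 mg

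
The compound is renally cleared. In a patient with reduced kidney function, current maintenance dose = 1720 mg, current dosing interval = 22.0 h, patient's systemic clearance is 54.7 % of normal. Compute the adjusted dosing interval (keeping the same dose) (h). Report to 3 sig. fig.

To keep the same average steady-state level, dosing rate must scale with clearance.
CL ratio = 54.7 / 100 = 0.5470
New interval (same dose) = 22.0 / 0.5470 = 40.22 h

40.2 h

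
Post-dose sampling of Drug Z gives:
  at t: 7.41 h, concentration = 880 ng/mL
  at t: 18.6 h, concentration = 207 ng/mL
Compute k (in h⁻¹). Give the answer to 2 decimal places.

k = ln(C₁/C₂) / (t₂ − t₁) = ln(880/207) / (18.6 − 7.41)
  = 1.447 / 11.19 = 0.1293 h⁻¹

0.13 h⁻¹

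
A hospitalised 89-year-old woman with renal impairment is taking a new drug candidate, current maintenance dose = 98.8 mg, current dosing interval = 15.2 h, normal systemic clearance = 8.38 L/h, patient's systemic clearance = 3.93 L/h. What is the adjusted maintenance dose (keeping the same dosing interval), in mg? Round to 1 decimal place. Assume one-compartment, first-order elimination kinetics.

To keep the same average steady-state level, dosing rate must scale with clearance.
CL ratio = 3.93 / 8.38 = 0.4690
New dose (same interval) = 98.8 × 0.4690 = 46.34 mg

46.3 mg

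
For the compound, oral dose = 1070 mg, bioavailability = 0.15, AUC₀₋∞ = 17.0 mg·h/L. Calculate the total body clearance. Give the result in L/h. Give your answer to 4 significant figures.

9.441 L/h

CL = F·Dose / AUC = 0.15 × 1070 / 17.0 = 9.441 L/h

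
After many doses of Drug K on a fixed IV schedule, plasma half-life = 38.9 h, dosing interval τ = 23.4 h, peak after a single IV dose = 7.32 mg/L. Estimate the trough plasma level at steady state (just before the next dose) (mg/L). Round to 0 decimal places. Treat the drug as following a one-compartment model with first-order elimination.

k = ln2 / t½ = 0.693147 / 38.9 = 0.01782 h⁻¹
e^(−kτ) = e^(−0.01782 × 23.4) = 0.6590
Accumulation ratio R = 1 / (1 − e^(−kτ)) = 1 / (1 − 0.6590) = 2.933
Steady-state trough = C₀ × R × e^(−kτ) = 7.32 × 2.933 × 0.6590 = 14.15 mg/L

14 mg/L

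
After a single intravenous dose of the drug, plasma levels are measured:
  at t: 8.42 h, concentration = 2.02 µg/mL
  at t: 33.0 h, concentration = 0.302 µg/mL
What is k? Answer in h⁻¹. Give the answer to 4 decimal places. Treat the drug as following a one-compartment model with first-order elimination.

k = ln(C₁/C₂) / (t₂ − t₁) = ln(2.02/0.302) / (33.0 − 8.42)
  = 1.900 / 24.58 = 0.07730 h⁻¹

0.0773 h⁻¹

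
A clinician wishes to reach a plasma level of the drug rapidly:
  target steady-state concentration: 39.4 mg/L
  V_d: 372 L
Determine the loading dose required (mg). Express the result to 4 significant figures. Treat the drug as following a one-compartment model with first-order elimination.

14660 mg

LD = Css × Vd = 39.4 × 372 = 14660 mg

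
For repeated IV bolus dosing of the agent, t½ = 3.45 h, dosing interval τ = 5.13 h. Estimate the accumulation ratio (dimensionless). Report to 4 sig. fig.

k = ln2 / t½ = 0.693147 / 3.45 = 0.2009 h⁻¹
e^(−kτ) = e^(−0.2009 × 5.13) = 0.3568
Accumulation ratio R = 1 / (1 − e^(−kτ)) = 1 / (1 − 0.3568) = 1.555

1.555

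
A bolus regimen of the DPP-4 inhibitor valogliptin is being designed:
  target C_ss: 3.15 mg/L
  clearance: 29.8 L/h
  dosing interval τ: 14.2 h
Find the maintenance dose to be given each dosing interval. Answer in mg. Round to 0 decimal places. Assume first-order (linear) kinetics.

At steady state, Dose/τ = Css × CL.
Dose = Css × CL × τ = 3.15 × 29.80 × 14.2 = 1333 mg

1333 mg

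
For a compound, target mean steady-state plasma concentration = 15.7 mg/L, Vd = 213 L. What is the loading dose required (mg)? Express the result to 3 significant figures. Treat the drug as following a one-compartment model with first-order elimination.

LD = Css × Vd = 15.7 × 213 = 3344 mg

3340 mg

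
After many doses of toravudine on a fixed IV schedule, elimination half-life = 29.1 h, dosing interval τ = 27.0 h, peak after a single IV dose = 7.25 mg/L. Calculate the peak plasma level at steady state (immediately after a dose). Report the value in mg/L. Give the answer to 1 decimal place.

k = ln2 / t½ = 0.693147 / 29.1 = 0.02382 h⁻¹
e^(−kτ) = e^(−0.02382 × 27.0) = 0.5256
Accumulation ratio R = 1 / (1 − e^(−kτ)) = 1 / (1 − 0.5256) = 2.108
Steady-state peak = C₀ × R = 7.25 × 2.108 = 15.28 mg/L

15.3 mg/L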